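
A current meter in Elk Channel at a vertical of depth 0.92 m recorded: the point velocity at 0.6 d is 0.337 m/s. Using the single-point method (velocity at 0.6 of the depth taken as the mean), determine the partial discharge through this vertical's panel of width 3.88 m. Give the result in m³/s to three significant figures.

v̄ = v₀.₆ = 0.337 m/s
q = v̄ × d × w = 0.3370 × 0.92 × 3.88 = 1.203 m³/s

1.20 m³/s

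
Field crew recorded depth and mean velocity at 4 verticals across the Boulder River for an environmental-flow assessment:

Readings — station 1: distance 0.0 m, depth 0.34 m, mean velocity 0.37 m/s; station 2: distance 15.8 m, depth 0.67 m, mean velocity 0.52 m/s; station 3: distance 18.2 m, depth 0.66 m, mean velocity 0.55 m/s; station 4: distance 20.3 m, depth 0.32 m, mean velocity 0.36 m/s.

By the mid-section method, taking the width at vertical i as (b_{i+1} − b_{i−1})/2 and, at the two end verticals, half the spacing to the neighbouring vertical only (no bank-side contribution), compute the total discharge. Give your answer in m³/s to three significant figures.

5.10 m³/s

w_1 = (15.8 − 0.0)/2 = 7.9 m; q_1 = 0.37 × 0.34 × 7.9 = 0.9938 m³/s
w_2 = (18.2 − 0.0)/2 = 9.1 m; q_2 = 0.52 × 0.67 × 9.1 = 3.170 m³/s
w_3 = (20.3 − 15.8)/2 = 2.25 m; q_3 = 0.55 × 0.66 × 2.25 = 0.8168 m³/s
w_4 = (20.3 − 18.2)/2 = 1.05 m; q_4 = 0.36 × 0.32 × 1.05 = 0.1210 m³/s
Q = Σ qᵢ = 5.102 m³/s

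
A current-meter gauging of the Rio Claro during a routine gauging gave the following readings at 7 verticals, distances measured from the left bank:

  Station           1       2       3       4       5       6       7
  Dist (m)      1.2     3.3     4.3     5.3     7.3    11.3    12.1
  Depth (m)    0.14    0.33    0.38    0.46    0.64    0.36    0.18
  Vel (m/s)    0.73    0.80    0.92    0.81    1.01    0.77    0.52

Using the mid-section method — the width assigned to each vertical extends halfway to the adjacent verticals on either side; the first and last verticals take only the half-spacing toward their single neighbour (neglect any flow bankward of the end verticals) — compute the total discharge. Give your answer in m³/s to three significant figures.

w_1 = (3.3 − 1.2)/2 = 1.05 m; q_1 = 0.73 × 0.14 × 1.05 = 0.1073 m³/s
w_2 = (4.3 − 1.2)/2 = 1.55 m; q_2 = 0.80 × 0.33 × 1.55 = 0.4092 m³/s
w_3 = (5.3 − 3.3)/2 = 1 m; q_3 = 0.92 × 0.38 × 1 = 0.3496 m³/s
w_4 = (7.3 − 4.3)/2 = 1.5 m; q_4 = 0.81 × 0.46 × 1.5 = 0.5589 m³/s
w_5 = (11.3 − 5.3)/2 = 3 m; q_5 = 1.01 × 0.64 × 3 = 1.939 m³/s
w_6 = (12.1 − 7.3)/2 = 2.4 m; q_6 = 0.77 × 0.36 × 2.4 = 0.6653 m³/s
w_7 = (12.1 − 11.3)/2 = 0.4 m; q_7 = 0.52 × 0.18 × 0.4 = 0.03744 m³/s
Q = Σ qᵢ = 4.067 m³/s

4.07 m³/s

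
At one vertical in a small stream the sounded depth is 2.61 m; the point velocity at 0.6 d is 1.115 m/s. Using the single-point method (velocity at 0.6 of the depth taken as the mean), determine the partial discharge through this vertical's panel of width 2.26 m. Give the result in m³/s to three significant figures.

6.58 m³/s

v̄ = v₀.₆ = 1.115 m/s
q = v̄ × d × w = 1.115 × 2.61 × 2.26 = 6.577 m³/s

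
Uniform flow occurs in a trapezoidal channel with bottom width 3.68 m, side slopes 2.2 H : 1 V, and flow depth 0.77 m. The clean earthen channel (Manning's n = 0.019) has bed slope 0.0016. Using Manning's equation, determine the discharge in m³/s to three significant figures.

A = (b + z·y)·y = (3.68 + 2.2×0.77)×0.77 = 4.138 m²
P = b + 2y√(1+z²) = 3.68 + 2×0.77×√(1+2.2²) = 7.402 m
R = A/P = 4.138/7.402 = 0.5591 m
Q = (1/n)·A·R^(2/3)·S^(1/2) = (1/0.019) × 4.138 × 0.5591^(2/3) × 0.0016^(1/2) = 5.912 m³/s

5.91 m³/s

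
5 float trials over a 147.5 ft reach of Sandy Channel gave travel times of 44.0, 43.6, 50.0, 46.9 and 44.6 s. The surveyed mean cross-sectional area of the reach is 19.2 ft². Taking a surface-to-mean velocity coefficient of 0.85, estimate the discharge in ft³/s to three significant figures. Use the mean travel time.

t̄ = (44.0 + 43.6 + 50.0 + 46.9 + 44.6) / 5 = 45.82 s
v_surface = L / t̄ = 147.5 / 45.82 = 3.219 ft/s
v_mean = 0.85 × 3.219 = 2.736 ft/s
Q = A × v_mean = 19.2 × 2.736 = 52.54 ft³/s

52.5 ft³/s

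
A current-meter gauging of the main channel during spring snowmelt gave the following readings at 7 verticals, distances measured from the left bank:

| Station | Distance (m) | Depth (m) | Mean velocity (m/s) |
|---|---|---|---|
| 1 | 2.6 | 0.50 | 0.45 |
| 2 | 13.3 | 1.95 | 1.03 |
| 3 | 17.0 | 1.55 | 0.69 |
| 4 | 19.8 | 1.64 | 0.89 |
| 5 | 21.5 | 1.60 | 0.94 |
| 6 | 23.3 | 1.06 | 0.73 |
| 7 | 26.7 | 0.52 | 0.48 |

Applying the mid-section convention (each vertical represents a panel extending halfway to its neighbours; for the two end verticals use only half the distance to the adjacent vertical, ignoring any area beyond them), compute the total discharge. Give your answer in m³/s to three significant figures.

27.5 m³/s

w_1 = (13.3 − 2.6)/2 = 5.35 m; q_1 = 0.45 × 0.50 × 5.35 = 1.204 m³/s
w_2 = (17.0 − 2.6)/2 = 7.2 m; q_2 = 1.03 × 1.95 × 7.2 = 14.46 m³/s
w_3 = (19.8 − 13.3)/2 = 3.25 m; q_3 = 0.69 × 1.55 × 3.25 = 3.476 m³/s
w_4 = (21.5 − 17.0)/2 = 2.25 m; q_4 = 0.89 × 1.64 × 2.25 = 3.284 m³/s
w_5 = (23.3 − 19.8)/2 = 1.75 m; q_5 = 0.94 × 1.60 × 1.75 = 2.632 m³/s
w_6 = (26.7 − 21.5)/2 = 2.6 m; q_6 = 0.73 × 1.06 × 2.6 = 2.012 m³/s
w_7 = (26.7 − 23.3)/2 = 1.7 m; q_7 = 0.48 × 0.52 × 1.7 = 0.4243 m³/s
Q = Σ qᵢ = 27.49 m³/s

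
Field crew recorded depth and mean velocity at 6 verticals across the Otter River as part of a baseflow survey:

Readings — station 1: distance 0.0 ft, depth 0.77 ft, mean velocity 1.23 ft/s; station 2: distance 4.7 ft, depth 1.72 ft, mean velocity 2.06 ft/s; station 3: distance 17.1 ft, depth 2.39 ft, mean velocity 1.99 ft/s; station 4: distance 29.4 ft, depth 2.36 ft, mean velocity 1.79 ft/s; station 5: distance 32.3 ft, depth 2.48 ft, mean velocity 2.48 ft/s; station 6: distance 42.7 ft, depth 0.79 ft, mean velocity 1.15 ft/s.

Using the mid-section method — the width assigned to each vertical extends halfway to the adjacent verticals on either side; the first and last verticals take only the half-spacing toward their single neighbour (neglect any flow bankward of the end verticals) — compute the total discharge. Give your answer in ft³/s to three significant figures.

w_1 = (4.7 − 0.0)/2 = 2.35 ft; q_1 = 1.23 × 0.77 × 2.35 = 2.226 ft³/s
w_2 = (17.1 − 0.0)/2 = 8.55 ft; q_2 = 2.06 × 1.72 × 8.55 = 30.29 ft³/s
w_3 = (29.4 − 4.7)/2 = 12.35 ft; q_3 = 1.99 × 2.39 × 12.35 = 58.74 ft³/s
w_4 = (32.3 − 17.1)/2 = 7.6 ft; q_4 = 1.79 × 2.36 × 7.6 = 32.11 ft³/s
w_5 = (42.7 − 29.4)/2 = 6.65 ft; q_5 = 2.48 × 2.48 × 6.65 = 40.90 ft³/s
w_6 = (42.7 − 32.3)/2 = 5.2 ft; q_6 = 1.15 × 0.79 × 5.2 = 4.724 ft³/s
Q = Σ qᵢ = 169.0 ft³/s

169 ft³/s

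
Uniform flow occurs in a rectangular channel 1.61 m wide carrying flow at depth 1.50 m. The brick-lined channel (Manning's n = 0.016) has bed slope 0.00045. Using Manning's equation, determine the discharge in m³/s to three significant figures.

2.08 m³/s

A = b·y = 1.61 × 1.50 = 2.415 m²
P = b + 2y = 1.61 + 2×1.50 = 4.610 m
R = A/P = 2.415/4.610 = 0.5239 m
Q = (1/n)·A·R^(2/3)·S^(1/2) = (1/0.016) × 2.415 × 0.5239^(2/3) × 0.00045^(1/2) = 2.081 m³/s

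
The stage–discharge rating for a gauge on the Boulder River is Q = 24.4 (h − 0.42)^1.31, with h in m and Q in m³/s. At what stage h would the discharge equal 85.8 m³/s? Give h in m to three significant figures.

h − h₀ = (Q/C)^(1/b) = (85.8/24.4)^(1/1.31) = 2.611 m
h = 0.42 + 2.611 = 3.031 m

3.03 m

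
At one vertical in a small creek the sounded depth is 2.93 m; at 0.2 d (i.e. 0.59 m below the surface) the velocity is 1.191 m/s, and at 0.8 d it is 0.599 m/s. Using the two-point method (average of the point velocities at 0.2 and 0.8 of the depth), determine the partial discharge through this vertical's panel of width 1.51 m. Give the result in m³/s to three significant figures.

3.96 m³/s

v̄ = (1.191 + 0.599) / 2 = 0.8950 m/s
q = v̄ × d × w = 0.8950 × 2.93 × 1.51 = 3.960 m³/s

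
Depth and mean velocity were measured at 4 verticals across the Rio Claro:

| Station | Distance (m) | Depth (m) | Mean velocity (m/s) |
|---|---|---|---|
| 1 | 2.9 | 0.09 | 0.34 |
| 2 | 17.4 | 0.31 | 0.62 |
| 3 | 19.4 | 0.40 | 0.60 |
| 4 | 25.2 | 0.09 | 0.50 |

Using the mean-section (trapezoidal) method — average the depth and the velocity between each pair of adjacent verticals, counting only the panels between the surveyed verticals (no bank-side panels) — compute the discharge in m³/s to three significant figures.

Panel 1-2: Δb = 14.5 m, d̄ = (0.09+0.31)/2 = 0.2, v̄ = (0.34+0.62)/2 = 0.48 → q = 14.5×0.2×0.48 = 1.392 m³/s
Panel 2-3: Δb = 2 m, d̄ = (0.31+0.40)/2 = 0.355, v̄ = (0.62+0.60)/2 = 0.61 → q = 2×0.355×0.61 = 0.4331 m³/s
Panel 3-4: Δb = 5.8 m, d̄ = (0.40+0.09)/2 = 0.245, v̄ = (0.60+0.50)/2 = 0.55 → q = 5.8×0.245×0.55 = 0.7816 m³/s
Q = Σ q = 2.607 m³/s

2.61 m³/s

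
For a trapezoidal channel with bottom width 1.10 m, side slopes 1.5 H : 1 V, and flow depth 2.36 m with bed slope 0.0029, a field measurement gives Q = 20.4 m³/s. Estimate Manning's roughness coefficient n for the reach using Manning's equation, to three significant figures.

0.0315

A = (b + z·y)·y = (1.10 + 1.5×2.36)×2.36 = 10.95 m²
P = b + 2y√(1+z²) = 1.10 + 2×2.36×√(1+1.5²) = 9.609 m
R = A/P = 10.95/9.609 = 1.140 m
n = (1/Q)·A·R^(2/3)·S^(1/2) = (1/20.4) × 10.95 × 1.091 × 0.05385 = 0.03154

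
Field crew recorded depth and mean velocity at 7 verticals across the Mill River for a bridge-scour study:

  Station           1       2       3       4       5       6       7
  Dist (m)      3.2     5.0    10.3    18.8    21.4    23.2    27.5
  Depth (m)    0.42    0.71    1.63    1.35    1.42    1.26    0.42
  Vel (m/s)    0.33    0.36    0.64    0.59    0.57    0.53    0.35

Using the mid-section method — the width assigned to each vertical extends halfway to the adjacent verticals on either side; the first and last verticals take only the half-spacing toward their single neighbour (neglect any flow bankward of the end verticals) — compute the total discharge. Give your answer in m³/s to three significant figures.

16.8 m³/s

w_1 = (5.0 − 3.2)/2 = 0.9 m; q_1 = 0.33 × 0.42 × 0.9 = 0.1247 m³/s
w_2 = (10.3 − 3.2)/2 = 3.55 m; q_2 = 0.36 × 0.71 × 3.55 = 0.9074 m³/s
w_3 = (18.8 − 5.0)/2 = 6.9 m; q_3 = 0.64 × 1.63 × 6.9 = 7.198 m³/s
w_4 = (21.4 − 10.3)/2 = 5.55 m; q_4 = 0.59 × 1.35 × 5.55 = 4.421 m³/s
w_5 = (23.2 − 18.8)/2 = 2.2 m; q_5 = 0.57 × 1.42 × 2.2 = 1.781 m³/s
w_6 = (27.5 − 21.4)/2 = 3.05 m; q_6 = 0.53 × 1.26 × 3.05 = 2.037 m³/s
w_7 = (27.5 − 23.2)/2 = 2.15 m; q_7 = 0.35 × 0.42 × 2.15 = 0.3161 m³/s
Q = Σ qᵢ = 16.78 m³/s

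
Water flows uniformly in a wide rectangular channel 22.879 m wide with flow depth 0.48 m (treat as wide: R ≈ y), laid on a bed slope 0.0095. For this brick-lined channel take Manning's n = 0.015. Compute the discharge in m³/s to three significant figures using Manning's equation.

A = b·y = 22.879 × 0.48 = 10.98 m²
Wide channel: R ≈ y = 0.48 m
Q = (1/n)·A·R^(2/3)·S^(1/2) = (1/0.015) × 10.98 × 0.4800^(2/3) × 0.0095^(1/2) = 43.75 m³/s

43.7 m³/s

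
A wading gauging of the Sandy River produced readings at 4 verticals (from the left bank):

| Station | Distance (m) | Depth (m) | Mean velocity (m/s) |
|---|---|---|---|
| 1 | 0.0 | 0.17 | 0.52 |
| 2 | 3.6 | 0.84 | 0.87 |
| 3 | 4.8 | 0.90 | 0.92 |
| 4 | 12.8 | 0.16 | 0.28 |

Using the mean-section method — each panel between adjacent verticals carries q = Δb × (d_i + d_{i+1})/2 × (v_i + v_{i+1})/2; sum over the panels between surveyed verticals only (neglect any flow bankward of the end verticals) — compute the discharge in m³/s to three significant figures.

Panel 1-2: Δb = 3.6 m, d̄ = (0.17+0.84)/2 = 0.505, v̄ = (0.52+0.87)/2 = 0.695 → q = 3.6×0.505×0.695 = 1.264 m³/s
Panel 2-3: Δb = 1.2 m, d̄ = (0.84+0.90)/2 = 0.87, v̄ = (0.87+0.92)/2 = 0.895 → q = 1.2×0.87×0.895 = 0.9344 m³/s
Panel 3-4: Δb = 8 m, d̄ = (0.90+0.16)/2 = 0.53, v̄ = (0.92+0.28)/2 = 0.6 → q = 8×0.53×0.6 = 2.544 m³/s
Q = Σ q = 4.742 m³/s

4.74 m³/s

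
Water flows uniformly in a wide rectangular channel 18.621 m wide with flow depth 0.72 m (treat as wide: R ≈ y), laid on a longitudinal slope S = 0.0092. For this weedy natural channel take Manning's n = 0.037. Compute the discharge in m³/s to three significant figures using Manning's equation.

27.9 m³/s

A = b·y = 18.621 × 0.72 = 13.41 m²
Wide channel: R ≈ y = 0.72 m
Q = (1/n)·A·R^(2/3)·S^(1/2) = (1/0.037) × 13.41 × 0.7200^(2/3) × 0.0092^(1/2) = 27.92 m³/s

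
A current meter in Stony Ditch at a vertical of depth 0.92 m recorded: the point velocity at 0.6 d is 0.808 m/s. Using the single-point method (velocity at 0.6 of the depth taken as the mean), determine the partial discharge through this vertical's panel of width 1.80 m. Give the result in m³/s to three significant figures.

1.34 m³/s

v̄ = v₀.₆ = 0.808 m/s
q = v̄ × d × w = 0.8080 × 0.92 × 1.80 = 1.338 m³/s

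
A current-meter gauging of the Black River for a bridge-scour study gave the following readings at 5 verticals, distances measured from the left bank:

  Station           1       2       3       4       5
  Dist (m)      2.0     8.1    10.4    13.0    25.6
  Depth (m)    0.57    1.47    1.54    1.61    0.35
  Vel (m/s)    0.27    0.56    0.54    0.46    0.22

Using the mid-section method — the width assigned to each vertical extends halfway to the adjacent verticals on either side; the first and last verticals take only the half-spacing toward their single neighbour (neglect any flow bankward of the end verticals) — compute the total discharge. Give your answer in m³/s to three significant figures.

w_1 = (8.1 − 2.0)/2 = 3.05 m; q_1 = 0.27 × 0.57 × 3.05 = 0.4694 m³/s
w_2 = (10.4 − 2.0)/2 = 4.2 m; q_2 = 0.56 × 1.47 × 4.2 = 3.457 m³/s
w_3 = (13.0 − 8.1)/2 = 2.45 m; q_3 = 0.54 × 1.54 × 2.45 = 2.037 m³/s
w_4 = (25.6 − 10.4)/2 = 7.6 m; q_4 = 0.46 × 1.61 × 7.6 = 5.629 m³/s
w_5 = (25.6 − 13.0)/2 = 6.3 m; q_5 = 0.22 × 0.35 × 6.3 = 0.4851 m³/s
Q = Σ qᵢ = 12.08 m³/s

12.1 m³/s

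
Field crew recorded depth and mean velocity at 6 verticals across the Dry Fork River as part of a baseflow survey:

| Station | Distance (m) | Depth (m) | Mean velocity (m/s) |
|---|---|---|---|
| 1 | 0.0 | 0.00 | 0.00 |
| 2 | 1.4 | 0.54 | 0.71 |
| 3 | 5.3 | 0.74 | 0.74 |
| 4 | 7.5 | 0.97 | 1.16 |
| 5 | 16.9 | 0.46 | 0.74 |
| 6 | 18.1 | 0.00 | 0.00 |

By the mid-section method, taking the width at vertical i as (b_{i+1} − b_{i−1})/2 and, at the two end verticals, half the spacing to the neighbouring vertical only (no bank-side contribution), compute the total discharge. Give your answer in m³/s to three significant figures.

w_2 = (5.3 − 0.0)/2 = 2.65 m; q_2 = 0.71 × 0.54 × 2.65 = 1.016 m³/s
w_3 = (7.5 − 1.4)/2 = 3.05 m; q_3 = 0.74 × 0.74 × 3.05 = 1.670 m³/s
w_4 = (16.9 − 5.3)/2 = 5.8 m; q_4 = 1.16 × 0.97 × 5.8 = 6.526 m³/s
w_5 = (18.1 − 7.5)/2 = 5.3 m; q_5 = 0.74 × 0.46 × 5.3 = 1.804 m³/s
Stations 1, 6 contribute zero (depth or velocity is 0).
Q = Σ qᵢ = 11.02 m³/s

11.0 m³/s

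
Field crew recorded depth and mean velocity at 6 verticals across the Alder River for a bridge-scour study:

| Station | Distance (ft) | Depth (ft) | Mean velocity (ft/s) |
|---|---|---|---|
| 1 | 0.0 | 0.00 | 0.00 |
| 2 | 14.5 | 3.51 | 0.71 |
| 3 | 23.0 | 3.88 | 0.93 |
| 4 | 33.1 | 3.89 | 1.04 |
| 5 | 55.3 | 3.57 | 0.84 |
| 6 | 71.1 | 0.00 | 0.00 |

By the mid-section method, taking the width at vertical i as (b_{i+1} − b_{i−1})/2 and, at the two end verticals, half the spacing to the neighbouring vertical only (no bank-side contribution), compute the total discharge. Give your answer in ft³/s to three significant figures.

w_2 = (23.0 − 0.0)/2 = 11.5 ft; q_2 = 0.71 × 3.51 × 11.5 = 28.66 ft³/s
w_3 = (33.1 − 14.5)/2 = 9.3 ft; q_3 = 0.93 × 3.88 × 9.3 = 33.56 ft³/s
w_4 = (55.3 − 23.0)/2 = 16.15 ft; q_4 = 1.04 × 3.89 × 16.15 = 65.34 ft³/s
w_5 = (71.1 − 33.1)/2 = 19 ft; q_5 = 0.84 × 3.57 × 19 = 56.98 ft³/s
Stations 1, 6 contribute zero (depth or velocity is 0).
Q = Σ qᵢ = 184.5 ft³/s

185 ft³/s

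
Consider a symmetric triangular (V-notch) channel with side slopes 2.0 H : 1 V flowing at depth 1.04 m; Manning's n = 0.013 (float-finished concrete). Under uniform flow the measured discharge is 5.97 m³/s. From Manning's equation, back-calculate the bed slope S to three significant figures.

A = z·y² = 2.0×1.04² = 2.163 m²
P = 2y√(1+z²) = 2×1.04×√(1+2.0²) = 4.651 m
R = A/P = 2.163/4.651 = 0.4651 m
S = (Q·n / (1·A·R^(2/3)))² = (5.97×0.013 / (1×2.163×0.6003))² = 0.003572

0.00357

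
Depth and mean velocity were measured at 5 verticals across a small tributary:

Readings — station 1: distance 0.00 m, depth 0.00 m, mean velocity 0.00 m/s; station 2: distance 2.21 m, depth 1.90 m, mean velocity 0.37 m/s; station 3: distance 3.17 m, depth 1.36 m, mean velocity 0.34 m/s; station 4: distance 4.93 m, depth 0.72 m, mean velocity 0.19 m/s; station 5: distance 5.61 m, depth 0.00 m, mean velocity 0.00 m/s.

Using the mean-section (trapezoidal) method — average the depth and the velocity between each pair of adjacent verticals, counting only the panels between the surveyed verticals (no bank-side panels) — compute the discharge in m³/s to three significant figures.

Panel 1-2: Δb = 2.21 m, d̄ = (0.00+1.90)/2 = 0.95, v̄ = (0.00+0.37)/2 = 0.185 → q = 2.21×0.95×0.185 = 0.3884 m³/s
Panel 2-3: Δb = 0.96 m, d̄ = (1.90+1.36)/2 = 1.63, v̄ = (0.37+0.34)/2 = 0.355 → q = 0.96×1.63×0.355 = 0.5555 m³/s
Panel 3-4: Δb = 1.76 m, d̄ = (1.36+0.72)/2 = 1.04, v̄ = (0.34+0.19)/2 = 0.265 → q = 1.76×1.04×0.265 = 0.4851 m³/s
Panel 4-5: Δb = 0.68 m, d̄ = (0.72+0.00)/2 = 0.36, v̄ = (0.19+0.00)/2 = 0.095 → q = 0.68×0.36×0.095 = 0.02326 m³/s
Q = Σ q = 1.452 m³/s

1.45 m³/s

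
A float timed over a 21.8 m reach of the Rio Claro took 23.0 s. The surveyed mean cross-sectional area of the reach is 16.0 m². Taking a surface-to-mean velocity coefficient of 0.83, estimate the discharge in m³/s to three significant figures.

v_surface = L / t̄ = 21.8 / 23 = 0.9478 m/s
v_mean = 0.83 × 0.9478 = 0.7867 m/s
Q = A × v_mean = 16.0 × 0.7867 = 12.59 m³/s

12.6 m³/s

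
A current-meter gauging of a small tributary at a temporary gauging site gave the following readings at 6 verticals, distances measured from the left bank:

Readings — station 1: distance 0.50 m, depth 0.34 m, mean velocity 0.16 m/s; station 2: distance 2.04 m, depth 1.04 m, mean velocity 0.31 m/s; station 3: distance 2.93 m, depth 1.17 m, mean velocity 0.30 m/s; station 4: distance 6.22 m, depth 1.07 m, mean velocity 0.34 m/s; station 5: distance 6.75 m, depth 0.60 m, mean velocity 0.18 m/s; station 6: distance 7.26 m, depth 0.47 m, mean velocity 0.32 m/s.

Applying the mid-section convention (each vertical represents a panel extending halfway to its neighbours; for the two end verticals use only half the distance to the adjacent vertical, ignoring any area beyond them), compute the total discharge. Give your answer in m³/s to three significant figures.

w_1 = (2.04 − 0.50)/2 = 0.77 m; q_1 = 0.16 × 0.34 × 0.77 = 0.04189 m³/s
w_2 = (2.93 − 0.50)/2 = 1.215 m; q_2 = 0.31 × 1.04 × 1.215 = 0.3917 m³/s
w_3 = (6.22 − 2.04)/2 = 2.09 m; q_3 = 0.30 × 1.17 × 2.09 = 0.7336 m³/s
w_4 = (6.75 − 2.93)/2 = 1.91 m; q_4 = 0.34 × 1.07 × 1.91 = 0.6949 m³/s
w_5 = (7.26 − 6.22)/2 = 0.52 m; q_5 = 0.18 × 0.60 × 0.52 = 0.05616 m³/s
w_6 = (7.26 − 6.75)/2 = 0.255 m; q_6 = 0.32 × 0.47 × 0.255 = 0.03835 m³/s
Q = Σ qᵢ = 1.957 m³/s

1.96 m³/s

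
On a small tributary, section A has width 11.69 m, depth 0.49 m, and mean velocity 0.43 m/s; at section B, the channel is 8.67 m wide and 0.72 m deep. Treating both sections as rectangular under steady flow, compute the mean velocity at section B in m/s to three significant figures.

Q = A₁V₁ = (11.69×0.49) × 0.43 = 2.463 m³/s
A₂ = 8.67 × 0.72 = 6.242 m²
V₂ = Q/A₂ = 2.463/6.242 = 0.3946 m/s

0.395 m/s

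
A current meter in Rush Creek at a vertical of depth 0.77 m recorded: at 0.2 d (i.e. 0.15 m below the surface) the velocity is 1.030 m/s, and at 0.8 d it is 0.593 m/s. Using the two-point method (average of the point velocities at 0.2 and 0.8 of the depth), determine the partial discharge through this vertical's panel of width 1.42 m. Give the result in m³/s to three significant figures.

v̄ = (1.030 + 0.593) / 2 = 0.8115 m/s
q = v̄ × d × w = 0.8115 × 0.77 × 1.42 = 0.8873 m³/s

0.887 m³/s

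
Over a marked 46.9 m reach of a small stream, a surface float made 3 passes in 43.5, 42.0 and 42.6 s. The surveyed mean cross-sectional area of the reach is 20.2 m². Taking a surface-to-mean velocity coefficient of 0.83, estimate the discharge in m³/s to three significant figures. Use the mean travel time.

18.4 m³/s

t̄ = (43.5 + 42.0 + 42.6) / 3 = 42.7 s
v_surface = L / t̄ = 46.9 / 42.7 = 1.098 m/s
v_mean = 0.83 × 1.098 = 0.9116 m/s
Q = A × v_mean = 20.2 × 0.9116 = 18.42 m³/s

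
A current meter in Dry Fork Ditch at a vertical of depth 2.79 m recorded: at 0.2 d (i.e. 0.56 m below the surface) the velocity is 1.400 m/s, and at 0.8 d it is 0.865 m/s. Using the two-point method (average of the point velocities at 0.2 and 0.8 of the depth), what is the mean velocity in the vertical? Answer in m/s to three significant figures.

v̄ = (1.400 + 0.865) / 2 = 1.133 m/s

1.13 m/s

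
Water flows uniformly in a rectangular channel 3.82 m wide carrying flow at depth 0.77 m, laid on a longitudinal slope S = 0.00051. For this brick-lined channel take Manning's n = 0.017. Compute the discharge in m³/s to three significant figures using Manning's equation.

2.62 m³/s

A = b·y = 3.82 × 0.77 = 2.941 m²
P = b + 2y = 3.82 + 2×0.77 = 5.360 m
R = A/P = 2.941/5.360 = 0.5488 m
Q = (1/n)·A·R^(2/3)·S^(1/2) = (1/0.017) × 2.941 × 0.5488^(2/3) × 0.00051^(1/2) = 2.619 m³/s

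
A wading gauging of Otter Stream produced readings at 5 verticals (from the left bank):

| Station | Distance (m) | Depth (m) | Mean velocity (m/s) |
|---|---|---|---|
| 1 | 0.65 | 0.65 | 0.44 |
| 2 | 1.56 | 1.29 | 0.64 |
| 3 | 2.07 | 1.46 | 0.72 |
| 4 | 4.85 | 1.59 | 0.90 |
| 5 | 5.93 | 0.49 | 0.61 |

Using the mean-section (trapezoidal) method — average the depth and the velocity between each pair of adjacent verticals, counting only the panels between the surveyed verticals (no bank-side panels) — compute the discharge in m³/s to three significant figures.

Panel 1-2: Δb = 0.91 m, d̄ = (0.65+1.29)/2 = 0.97, v̄ = (0.44+0.64)/2 = 0.54 → q = 0.91×0.97×0.54 = 0.4767 m³/s
Panel 2-3: Δb = 0.51 m, d̄ = (1.29+1.46)/2 = 1.375, v̄ = (0.64+0.72)/2 = 0.68 → q = 0.51×1.375×0.68 = 0.4769 m³/s
Panel 3-4: Δb = 2.78 m, d̄ = (1.46+1.59)/2 = 1.525, v̄ = (0.72+0.90)/2 = 0.81 → q = 2.78×1.525×0.81 = 3.434 m³/s
Panel 4-5: Δb = 1.08 m, d̄ = (1.59+0.49)/2 = 1.04, v̄ = (0.90+0.61)/2 = 0.755 → q = 1.08×1.04×0.755 = 0.8480 m³/s
Q = Σ q = 5.236 m³/s

5.24 m³/s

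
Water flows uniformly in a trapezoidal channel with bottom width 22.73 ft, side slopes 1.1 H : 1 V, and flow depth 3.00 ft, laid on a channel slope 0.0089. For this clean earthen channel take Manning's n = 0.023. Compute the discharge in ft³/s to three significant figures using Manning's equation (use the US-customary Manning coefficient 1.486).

869 ft³/s

A = (b + z·y)·y = (22.73 + 1.1×3.00)×3.00 = 78.09 ft²
P = b + 2y√(1+z²) = 22.73 + 2×3.00×√(1+1.1²) = 31.65 ft
R = A/P = 78.09/31.65 = 2.467 ft
Q = (1.486/n)·A·R^(2/3)·S^(1/2) = (1.486/0.023) × 78.09 × 2.467^(2/3) × 0.0089^(1/2) = 869.1 ft³/s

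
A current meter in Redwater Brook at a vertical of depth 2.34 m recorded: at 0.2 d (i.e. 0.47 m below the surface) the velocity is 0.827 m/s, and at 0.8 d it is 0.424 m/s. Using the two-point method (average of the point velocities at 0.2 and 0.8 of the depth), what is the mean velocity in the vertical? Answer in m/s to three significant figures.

0.626 m/s

v̄ = (0.827 + 0.424) / 2 = 0.6255 m/s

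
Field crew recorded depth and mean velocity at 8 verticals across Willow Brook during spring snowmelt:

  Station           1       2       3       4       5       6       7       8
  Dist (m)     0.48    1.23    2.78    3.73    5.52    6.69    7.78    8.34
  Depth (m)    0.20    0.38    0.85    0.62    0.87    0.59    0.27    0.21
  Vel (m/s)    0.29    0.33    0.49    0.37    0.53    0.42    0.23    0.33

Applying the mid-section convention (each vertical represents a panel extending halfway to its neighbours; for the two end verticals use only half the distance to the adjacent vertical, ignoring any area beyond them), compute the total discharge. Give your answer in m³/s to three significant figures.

2.03 m³/s

w_1 = (1.23 − 0.48)/2 = 0.375 m; q_1 = 0.29 × 0.20 × 0.375 = 0.02175 m³/s
w_2 = (2.78 − 0.48)/2 = 1.15 m; q_2 = 0.33 × 0.38 × 1.15 = 0.1442 m³/s
w_3 = (3.73 − 1.23)/2 = 1.25 m; q_3 = 0.49 × 0.85 × 1.25 = 0.5206 m³/s
w_4 = (5.52 − 2.78)/2 = 1.37 m; q_4 = 0.37 × 0.62 × 1.37 = 0.3143 m³/s
w_5 = (6.69 − 3.73)/2 = 1.48 m; q_5 = 0.53 × 0.87 × 1.48 = 0.6824 m³/s
w_6 = (7.78 − 5.52)/2 = 1.13 m; q_6 = 0.42 × 0.59 × 1.13 = 0.2800 m³/s
w_7 = (8.34 − 6.69)/2 = 0.825 m; q_7 = 0.23 × 0.27 × 0.825 = 0.05123 m³/s
w_8 = (8.34 − 7.78)/2 = 0.28 m; q_8 = 0.33 × 0.21 × 0.28 = 0.01940 m³/s
Q = Σ qᵢ = 2.034 m³/s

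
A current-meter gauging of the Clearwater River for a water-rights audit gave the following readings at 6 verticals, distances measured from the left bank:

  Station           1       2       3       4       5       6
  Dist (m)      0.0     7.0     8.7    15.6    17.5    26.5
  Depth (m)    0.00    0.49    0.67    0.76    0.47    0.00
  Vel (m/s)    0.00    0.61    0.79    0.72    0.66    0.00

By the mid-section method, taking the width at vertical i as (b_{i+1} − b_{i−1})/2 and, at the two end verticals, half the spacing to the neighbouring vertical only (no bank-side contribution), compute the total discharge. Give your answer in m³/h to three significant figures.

w_2 = (8.7 − 0.0)/2 = 4.35 m; q_2 = 0.61 × 0.49 × 4.35 = 1.300 m³/s
w_3 = (15.6 − 7.0)/2 = 4.3 m; q_3 = 0.79 × 0.67 × 4.3 = 2.276 m³/s
w_4 = (17.5 − 8.7)/2 = 4.4 m; q_4 = 0.72 × 0.76 × 4.4 = 2.408 m³/s
w_5 = (26.5 − 15.6)/2 = 5.45 m; q_5 = 0.66 × 0.47 × 5.45 = 1.691 m³/s
Stations 1, 6 contribute zero (depth or velocity is 0).
Q = Σ qᵢ = 7.674 m³/s
= 7.674 × 3600 = 27630 m³/h

27600 m³/h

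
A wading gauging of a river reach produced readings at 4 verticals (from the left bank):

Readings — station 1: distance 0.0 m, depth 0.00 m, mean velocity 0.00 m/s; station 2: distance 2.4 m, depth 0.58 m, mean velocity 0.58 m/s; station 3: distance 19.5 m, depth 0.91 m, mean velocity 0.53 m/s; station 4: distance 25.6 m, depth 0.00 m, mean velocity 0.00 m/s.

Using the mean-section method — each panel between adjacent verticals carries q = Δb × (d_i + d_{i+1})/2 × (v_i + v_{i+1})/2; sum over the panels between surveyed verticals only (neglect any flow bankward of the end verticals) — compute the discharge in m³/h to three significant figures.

28800 m³/h

Panel 1-2: Δb = 2.4 m, d̄ = (0.00+0.58)/2 = 0.29, v̄ = (0.00+0.58)/2 = 0.29 → q = 2.4×0.29×0.29 = 0.2018 m³/s
Panel 2-3: Δb = 17.1 m, d̄ = (0.58+0.91)/2 = 0.745, v̄ = (0.58+0.53)/2 = 0.555 → q = 17.1×0.745×0.555 = 7.070 m³/s
Panel 3-4: Δb = 6.1 m, d̄ = (0.91+0.00)/2 = 0.455, v̄ = (0.53+0.00)/2 = 0.265 → q = 6.1×0.455×0.265 = 0.7355 m³/s
Q = Σ q = 8.008 m³/s
= 8.008 × 3600 = 28830 m³/h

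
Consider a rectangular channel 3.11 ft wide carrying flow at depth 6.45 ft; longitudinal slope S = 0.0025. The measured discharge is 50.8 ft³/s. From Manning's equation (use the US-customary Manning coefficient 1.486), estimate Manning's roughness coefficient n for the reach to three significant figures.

A = b·y = 3.11 × 6.45 = 20.06 ft²
P = b + 2y = 3.11 + 2×6.45 = 16.01 ft
R = A/P = 20.06/16.01 = 1.253 ft
n = (1.486/Q)·A·R^(2/3)·S^(1/2) = (1.486/50.8) × 20.06 × 1.162 × 0.05000 = 0.03410

0.0341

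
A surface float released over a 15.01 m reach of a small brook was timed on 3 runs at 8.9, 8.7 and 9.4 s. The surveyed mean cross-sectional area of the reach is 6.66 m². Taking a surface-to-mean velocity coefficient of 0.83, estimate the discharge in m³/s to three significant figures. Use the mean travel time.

9.22 m³/s

t̄ = (8.9 + 8.7 + 9.4) / 3 = 9 s
v_surface = L / t̄ = 15.01 / 9 = 1.668 m/s
v_mean = 0.83 × 1.668 = 1.384 m/s
Q = A × v_mean = 6.66 × 1.384 = 9.219 m³/s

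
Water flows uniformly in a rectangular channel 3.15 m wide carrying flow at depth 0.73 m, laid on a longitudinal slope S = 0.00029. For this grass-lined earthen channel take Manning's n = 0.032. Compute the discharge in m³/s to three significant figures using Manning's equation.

0.770 m³/s

A = b·y = 3.15 × 0.73 = 2.300 m²
P = b + 2y = 3.15 + 2×0.73 = 4.610 m
R = A/P = 2.300/4.610 = 0.4988 m
Q = (1/n)·A·R^(2/3)·S^(1/2) = (1/0.032) × 2.300 × 0.4988^(2/3) × 0.00029^(1/2) = 0.7697 m³/s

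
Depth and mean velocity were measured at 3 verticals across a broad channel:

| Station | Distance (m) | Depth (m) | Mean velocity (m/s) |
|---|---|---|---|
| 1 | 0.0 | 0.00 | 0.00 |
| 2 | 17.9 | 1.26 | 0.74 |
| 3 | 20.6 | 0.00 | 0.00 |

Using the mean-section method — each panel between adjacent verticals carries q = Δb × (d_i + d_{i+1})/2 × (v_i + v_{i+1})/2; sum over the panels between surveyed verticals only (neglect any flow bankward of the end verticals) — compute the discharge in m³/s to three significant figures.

4.80 m³/s

Panel 1-2: Δb = 17.9 m, d̄ = (0.00+1.26)/2 = 0.63, v̄ = (0.00+0.74)/2 = 0.37 → q = 17.9×0.63×0.37 = 4.172 m³/s
Panel 2-3: Δb = 2.7 m, d̄ = (1.26+0.00)/2 = 0.63, v̄ = (0.74+0.00)/2 = 0.37 → q = 2.7×0.63×0.37 = 0.6294 m³/s
Q = Σ q = 4.802 m³/s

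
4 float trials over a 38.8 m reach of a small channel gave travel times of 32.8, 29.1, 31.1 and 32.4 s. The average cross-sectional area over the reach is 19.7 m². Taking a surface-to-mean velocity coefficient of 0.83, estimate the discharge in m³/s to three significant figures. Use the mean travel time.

t̄ = (32.8 + 29.1 + 31.1 + 32.4) / 4 = 31.35 s
v_surface = L / t̄ = 38.8 / 31.35 = 1.238 m/s
v_mean = 0.83 × 1.238 = 1.027 m/s
Q = A × v_mean = 19.7 × 1.027 = 20.24 m³/s

20.2 m³/s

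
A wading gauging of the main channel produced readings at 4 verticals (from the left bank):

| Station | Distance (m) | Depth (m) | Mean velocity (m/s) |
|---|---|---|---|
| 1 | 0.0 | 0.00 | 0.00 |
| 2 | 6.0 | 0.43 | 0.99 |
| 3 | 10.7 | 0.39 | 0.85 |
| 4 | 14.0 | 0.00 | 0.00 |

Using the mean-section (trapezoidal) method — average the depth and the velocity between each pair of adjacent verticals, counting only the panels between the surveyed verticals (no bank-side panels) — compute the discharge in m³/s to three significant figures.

2.68 m³/s

Panel 1-2: Δb = 6 m, d̄ = (0.00+0.43)/2 = 0.215, v̄ = (0.00+0.99)/2 = 0.495 → q = 6×0.215×0.495 = 0.6386 m³/s
Panel 2-3: Δb = 4.7 m, d̄ = (0.43+0.39)/2 = 0.41, v̄ = (0.99+0.85)/2 = 0.92 → q = 4.7×0.41×0.92 = 1.773 m³/s
Panel 3-4: Δb = 3.3 m, d̄ = (0.39+0.00)/2 = 0.195, v̄ = (0.85+0.00)/2 = 0.425 → q = 3.3×0.195×0.425 = 0.2735 m³/s
Q = Σ q = 2.685 m³/s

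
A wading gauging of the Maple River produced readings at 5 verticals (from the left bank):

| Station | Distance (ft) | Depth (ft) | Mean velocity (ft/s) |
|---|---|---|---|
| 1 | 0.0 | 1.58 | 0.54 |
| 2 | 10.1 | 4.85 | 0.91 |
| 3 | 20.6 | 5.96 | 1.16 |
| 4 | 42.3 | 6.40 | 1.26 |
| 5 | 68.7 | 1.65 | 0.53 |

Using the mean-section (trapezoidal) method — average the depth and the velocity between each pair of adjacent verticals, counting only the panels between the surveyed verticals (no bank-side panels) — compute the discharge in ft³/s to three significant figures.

Panel 1-2: Δb = 10.1 ft, d̄ = (1.58+4.85)/2 = 3.215, v̄ = (0.54+0.91)/2 = 0.725 → q = 10.1×3.215×0.725 = 23.54 ft³/s
Panel 2-3: Δb = 10.5 ft, d̄ = (4.85+5.96)/2 = 5.405, v̄ = (0.91+1.16)/2 = 1.035 → q = 10.5×5.405×1.035 = 58.74 ft³/s
Panel 3-4: Δb = 21.7 ft, d̄ = (5.96+6.40)/2 = 6.18, v̄ = (1.16+1.26)/2 = 1.21 → q = 21.7×6.18×1.21 = 162.3 ft³/s
Panel 4-5: Δb = 26.4 ft, d̄ = (6.40+1.65)/2 = 4.025, v̄ = (1.26+0.53)/2 = 0.895 → q = 26.4×4.025×0.895 = 95.10 ft³/s
Q = Σ q = 339.7 ft³/s

340 ft³/s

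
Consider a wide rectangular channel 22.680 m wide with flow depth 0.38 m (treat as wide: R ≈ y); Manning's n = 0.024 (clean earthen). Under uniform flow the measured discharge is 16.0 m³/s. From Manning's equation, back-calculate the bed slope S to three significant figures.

0.00721

A = b·y = 22.680 × 0.38 = 8.618 m²
Wide channel: R ≈ y = 0.38 m
S = (Q·n / (1·A·R^(2/3)))² = (16.0×0.024 / (1×8.618×0.5246))² = 0.007213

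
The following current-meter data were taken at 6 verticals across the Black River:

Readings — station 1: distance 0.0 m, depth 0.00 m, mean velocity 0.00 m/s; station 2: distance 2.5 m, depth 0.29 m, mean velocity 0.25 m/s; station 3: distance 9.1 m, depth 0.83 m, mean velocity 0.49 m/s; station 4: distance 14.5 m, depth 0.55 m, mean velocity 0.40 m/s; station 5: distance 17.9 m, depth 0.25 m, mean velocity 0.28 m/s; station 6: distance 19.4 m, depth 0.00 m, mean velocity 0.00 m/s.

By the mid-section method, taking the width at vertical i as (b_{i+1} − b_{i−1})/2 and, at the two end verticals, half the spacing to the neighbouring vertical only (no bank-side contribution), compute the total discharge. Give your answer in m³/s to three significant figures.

3.91 m³/s

w_2 = (9.1 − 0.0)/2 = 4.55 m; q_2 = 0.25 × 0.29 × 4.55 = 0.3299 m³/s
w_3 = (14.5 − 2.5)/2 = 6 m; q_3 = 0.49 × 0.83 × 6 = 2.440 m³/s
w_4 = (17.9 − 9.1)/2 = 4.4 m; q_4 = 0.40 × 0.55 × 4.4 = 0.9680 m³/s
w_5 = (19.4 − 14.5)/2 = 2.45 m; q_5 = 0.28 × 0.25 × 2.45 = 0.1715 m³/s
Stations 1, 6 contribute zero (depth or velocity is 0).
Q = Σ qᵢ = 3.910 m³/s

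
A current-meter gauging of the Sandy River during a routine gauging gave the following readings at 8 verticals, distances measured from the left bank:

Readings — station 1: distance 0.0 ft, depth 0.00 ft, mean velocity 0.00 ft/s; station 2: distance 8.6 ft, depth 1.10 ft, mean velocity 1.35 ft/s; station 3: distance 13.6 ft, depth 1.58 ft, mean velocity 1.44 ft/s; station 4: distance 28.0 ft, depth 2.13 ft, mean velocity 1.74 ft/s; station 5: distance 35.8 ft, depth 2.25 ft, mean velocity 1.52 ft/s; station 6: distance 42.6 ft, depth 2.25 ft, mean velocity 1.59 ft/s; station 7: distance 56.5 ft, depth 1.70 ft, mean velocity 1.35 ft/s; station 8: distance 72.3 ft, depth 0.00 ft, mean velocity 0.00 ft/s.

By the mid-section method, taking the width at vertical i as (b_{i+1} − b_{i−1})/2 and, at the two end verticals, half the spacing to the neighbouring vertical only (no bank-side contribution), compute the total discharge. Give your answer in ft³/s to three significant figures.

169 ft³/s

w_2 = (13.6 − 0.0)/2 = 6.8 ft; q_2 = 1.35 × 1.10 × 6.8 = 10.10 ft³/s
w_3 = (28.0 − 8.6)/2 = 9.7 ft; q_3 = 1.44 × 1.58 × 9.7 = 22.07 ft³/s
w_4 = (35.8 − 13.6)/2 = 11.1 ft; q_4 = 1.74 × 2.13 × 11.1 = 41.14 ft³/s
w_5 = (42.6 − 28.0)/2 = 7.3 ft; q_5 = 1.52 × 2.25 × 7.3 = 24.97 ft³/s
w_6 = (56.5 − 35.8)/2 = 10.35 ft; q_6 = 1.59 × 2.25 × 10.35 = 37.03 ft³/s
w_7 = (72.3 − 42.6)/2 = 14.85 ft; q_7 = 1.35 × 1.70 × 14.85 = 34.08 ft³/s
Stations 1, 8 contribute zero (depth or velocity is 0).
Q = Σ qᵢ = 169.4 ft³/s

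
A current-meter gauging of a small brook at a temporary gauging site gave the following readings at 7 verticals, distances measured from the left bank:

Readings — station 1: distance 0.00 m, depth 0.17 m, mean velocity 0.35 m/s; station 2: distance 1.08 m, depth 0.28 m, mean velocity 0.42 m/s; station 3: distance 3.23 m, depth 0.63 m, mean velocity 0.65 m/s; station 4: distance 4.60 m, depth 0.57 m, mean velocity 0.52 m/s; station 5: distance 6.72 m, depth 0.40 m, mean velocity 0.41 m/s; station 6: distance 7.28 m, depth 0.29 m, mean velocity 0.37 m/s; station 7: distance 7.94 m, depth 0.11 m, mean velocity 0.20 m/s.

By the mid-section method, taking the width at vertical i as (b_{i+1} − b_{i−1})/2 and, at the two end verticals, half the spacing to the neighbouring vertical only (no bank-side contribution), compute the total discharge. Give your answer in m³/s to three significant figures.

w_1 = (1.08 − 0.00)/2 = 0.54 m; q_1 = 0.35 × 0.17 × 0.54 = 0.03213 m³/s
w_2 = (3.23 − 0.00)/2 = 1.615 m; q_2 = 0.42 × 0.28 × 1.615 = 0.1899 m³/s
w_3 = (4.60 − 1.08)/2 = 1.76 m; q_3 = 0.65 × 0.63 × 1.76 = 0.7207 m³/s
w_4 = (6.72 − 3.23)/2 = 1.745 m; q_4 = 0.52 × 0.57 × 1.745 = 0.5172 m³/s
w_5 = (7.28 − 4.60)/2 = 1.34 m; q_5 = 0.41 × 0.40 × 1.34 = 0.2198 m³/s
w_6 = (7.94 − 6.72)/2 = 0.61 m; q_6 = 0.37 × 0.29 × 0.61 = 0.06545 m³/s
w_7 = (7.94 − 7.28)/2 = 0.33 m; q_7 = 0.20 × 0.11 × 0.33 = 0.007260 m³/s
Q = Σ qᵢ = 1.752 m³/s

1.75 m³/s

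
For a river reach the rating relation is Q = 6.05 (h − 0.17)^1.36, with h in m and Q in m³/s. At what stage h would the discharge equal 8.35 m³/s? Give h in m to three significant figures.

h − h₀ = (Q/C)^(1/b) = (8.35/6.05)^(1/1.36) = 1.267 m
h = 0.17 + 1.267 = 1.437 m

1.44 m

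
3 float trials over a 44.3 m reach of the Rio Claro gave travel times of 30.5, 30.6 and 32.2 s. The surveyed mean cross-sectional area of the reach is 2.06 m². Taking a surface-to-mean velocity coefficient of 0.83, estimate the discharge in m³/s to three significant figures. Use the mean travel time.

2.44 m³/s

t̄ = (30.5 + 30.6 + 32.2) / 3 = 31.1 s
v_surface = L / t̄ = 44.3 / 31.1 = 1.424 m/s
v_mean = 0.83 × 1.424 = 1.182 m/s
Q = A × v_mean = 2.06 × 1.182 = 2.436 m³/s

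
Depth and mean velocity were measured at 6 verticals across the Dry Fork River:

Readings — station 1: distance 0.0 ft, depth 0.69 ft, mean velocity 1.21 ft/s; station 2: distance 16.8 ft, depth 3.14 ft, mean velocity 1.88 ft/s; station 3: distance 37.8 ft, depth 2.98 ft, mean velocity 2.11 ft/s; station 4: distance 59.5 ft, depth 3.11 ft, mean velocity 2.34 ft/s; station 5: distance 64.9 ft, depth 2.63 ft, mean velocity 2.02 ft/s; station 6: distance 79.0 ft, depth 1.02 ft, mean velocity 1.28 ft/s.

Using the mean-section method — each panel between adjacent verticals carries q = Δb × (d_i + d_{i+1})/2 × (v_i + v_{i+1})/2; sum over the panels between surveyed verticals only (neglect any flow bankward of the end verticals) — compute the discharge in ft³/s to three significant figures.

Panel 1-2: Δb = 16.8 ft, d̄ = (0.69+3.14)/2 = 1.915, v̄ = (1.21+1.88)/2 = 1.545 → q = 16.8×1.915×1.545 = 49.71 ft³/s
Panel 2-3: Δb = 21 ft, d̄ = (3.14+2.98)/2 = 3.06, v̄ = (1.88+2.11)/2 = 1.995 → q = 21×3.06×1.995 = 128.2 ft³/s
Panel 3-4: Δb = 21.7 ft, d̄ = (2.98+3.11)/2 = 3.045, v̄ = (2.11+2.34)/2 = 2.225 → q = 21.7×3.045×2.225 = 147.0 ft³/s
Panel 4-5: Δb = 5.4 ft, d̄ = (3.11+2.63)/2 = 2.87, v̄ = (2.34+2.02)/2 = 2.18 → q = 5.4×2.87×2.18 = 33.79 ft³/s
Panel 5-6: Δb = 14.1 ft, d̄ = (2.63+1.02)/2 = 1.825, v̄ = (2.02+1.28)/2 = 1.65 → q = 14.1×1.825×1.65 = 42.46 ft³/s
Q = Σ q = 401.2 ft³/s

401 ft³/s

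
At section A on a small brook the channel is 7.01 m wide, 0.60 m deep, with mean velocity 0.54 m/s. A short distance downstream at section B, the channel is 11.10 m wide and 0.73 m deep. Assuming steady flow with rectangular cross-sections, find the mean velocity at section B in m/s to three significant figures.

0.280 m/s

Q = A₁V₁ = (7.01×0.60) × 0.54 = 2.271 m³/s
A₂ = 11.10 × 0.73 = 8.103 m²
V₂ = Q/A₂ = 2.271/8.103 = 0.2803 m/s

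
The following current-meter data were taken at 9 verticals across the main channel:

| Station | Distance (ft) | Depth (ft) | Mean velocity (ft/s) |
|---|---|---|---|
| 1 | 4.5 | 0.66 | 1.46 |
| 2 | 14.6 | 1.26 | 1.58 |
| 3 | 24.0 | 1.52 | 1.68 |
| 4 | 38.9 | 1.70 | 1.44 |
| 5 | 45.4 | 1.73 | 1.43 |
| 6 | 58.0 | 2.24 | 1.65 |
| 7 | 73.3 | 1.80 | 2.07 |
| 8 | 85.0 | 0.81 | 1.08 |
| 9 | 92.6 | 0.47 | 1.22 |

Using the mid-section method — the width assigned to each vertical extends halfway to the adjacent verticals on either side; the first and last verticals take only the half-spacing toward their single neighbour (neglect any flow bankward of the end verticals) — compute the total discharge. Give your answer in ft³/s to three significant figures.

w_1 = (14.6 − 4.5)/2 = 5.05 ft; q_1 = 1.46 × 0.66 × 5.05 = 4.866 ft³/s
w_2 = (24.0 − 4.5)/2 = 9.75 ft; q_2 = 1.58 × 1.26 × 9.75 = 19.41 ft³/s
w_3 = (38.9 − 14.6)/2 = 12.15 ft; q_3 = 1.68 × 1.52 × 12.15 = 31.03 ft³/s
w_4 = (45.4 − 24.0)/2 = 10.7 ft; q_4 = 1.44 × 1.70 × 10.7 = 26.19 ft³/s
w_5 = (58.0 − 38.9)/2 = 9.55 ft; q_5 = 1.43 × 1.73 × 9.55 = 23.63 ft³/s
w_6 = (73.3 − 45.4)/2 = 13.95 ft; q_6 = 1.65 × 2.24 × 13.95 = 51.56 ft³/s
w_7 = (85.0 − 58.0)/2 = 13.5 ft; q_7 = 2.07 × 1.80 × 13.5 = 50.30 ft³/s
w_8 = (92.6 − 73.3)/2 = 9.65 ft; q_8 = 1.08 × 0.81 × 9.65 = 8.442 ft³/s
w_9 = (92.6 − 85.0)/2 = 3.8 ft; q_9 = 1.22 × 0.47 × 3.8 = 2.179 ft³/s
Q = Σ qᵢ = 217.6 ft³/s

218 ft³/s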